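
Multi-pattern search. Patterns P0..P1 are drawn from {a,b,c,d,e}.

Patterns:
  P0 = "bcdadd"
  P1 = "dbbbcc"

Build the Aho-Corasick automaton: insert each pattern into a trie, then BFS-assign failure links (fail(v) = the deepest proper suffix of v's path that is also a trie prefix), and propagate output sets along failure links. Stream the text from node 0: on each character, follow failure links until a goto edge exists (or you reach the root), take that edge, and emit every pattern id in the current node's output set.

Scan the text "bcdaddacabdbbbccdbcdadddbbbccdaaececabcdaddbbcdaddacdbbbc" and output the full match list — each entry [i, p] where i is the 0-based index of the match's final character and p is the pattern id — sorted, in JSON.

Construct AC machine:
Trie (insert patterns):
  n0 'ε': b→1 d→7
  n1 'b': c→2
  n2 'bc': d→3
  n3 'bcd': a→4
  n4 'bcda': d→5
  n5 'bcdad': d→6
  n6 'bcdadd': ·  ←P0
  n7 'd': b→8
  n8 'db': b→9
  n9 'dbb': b→10
  n10 'dbbb': c→11
  n11 'dbbbc': c→12
  n12 'dbbbcc': ·  ←P1

Failure links (BFS by depth):
  fail(1) 'b': from fail(0)=0 chase 'b': 0 ⇒ 0;  out=∅∪out(0)=∅
  fail(7) 'd': from fail(0)=0 chase 'd': 0 ⇒ 0;  out=∅∪out(0)=∅
  fail(2) 'bc': from fail(1)=0 chase 'c': 0 ⇒ 0;  out=∅∪out(0)=∅
  fail(8) 'db': from fail(7)=0 chase 'b': 0 ⇒ 1;  out=∅∪out(1)=∅
  fail(3) 'bcd': from fail(2)=0 chase 'd': 0 ⇒ 7;  out=∅∪out(7)=∅
  fail(9) 'dbb': from fail(8)=1 chase 'b': 1→0 ⇒ 1;  out=∅∪out(1)=∅
  fail(4) 'bcda': from fail(3)=7 chase 'a': 7→0 ⇒ 0;  out=∅∪out(0)=∅
  fail(10) 'dbbb': from fail(9)=1 chase 'b': 1→0 ⇒ 1;  out=∅∪out(1)=∅
  fail(5) 'bcdad': from fail(4)=0 chase 'd': 0 ⇒ 7;  out=∅∪out(7)=∅
  fail(11) 'dbbbc': from fail(10)=1 chase 'c': 1 ⇒ 2;  out=∅∪out(2)=∅
  fail(6) 'bcdadd': from fail(5)=7 chase 'd': 7→0 ⇒ 7;  out={0}∪out(7)={0}
  fail(12) 'dbbbcc': from fail(11)=2 chase 'c': 2→0 ⇒ 0;  out={1}∪out(0)={1}

Text stream:
[0] read 'b'  n0⇒n1
[1] read 'c'  n1⇒n2
[2] read 'd'  n2⇒n3
[3] read 'a'  n3⇒n4
[4] read 'd'  n4⇒n5
[5] read 'd'  n5⇒n6  → match P0@[0:5]
[6] read 'a'  n6⇒n0 (fail-walked)
[7] read 'c'  n0⇒n0
[8] read 'a'  n0⇒n0
[9] read 'b'  n0⇒n1
[10] read 'd'  n1⇒n7 (fail-walked)
[11] read 'b'  n7⇒n8
[12] read 'b'  n8⇒n9
[13] read 'b'  n9⇒n10
[14] read 'c'  n10⇒n11
[15] read 'c'  n11⇒n12  → match P1@[10:15]
[16] read 'd'  n12⇒n7 (fail-walked)
[17] read 'b'  n7⇒n8
[18] read 'c'  n8⇒n2 (fail-walked)
[19] read 'd'  n2⇒n3
[20] read 'a'  n3⇒n4
[21] read 'd'  n4⇒n5
[22] read 'd'  n5⇒n6  → match P0@[17:22]
[23] read 'd'  n6⇒n7 (fail-walked)
[24] read 'b'  n7⇒n8
[25] read 'b'  n8⇒n9
[26] read 'b'  n9⇒n10
[27] read 'c'  n10⇒n11
[28] read 'c'  n11⇒n12  → match P1@[23:28]
[29] read 'd'  n12⇒n7 (fail-walked)
[30] read 'a'  n7⇒n0 (fail-walked)
[31] read 'a'  n0⇒n0
[32] read 'e'  n0⇒n0
[33] read 'c'  n0⇒n0
[34] read 'e'  n0⇒n0
[35] read 'c'  n0⇒n0
[36] read 'a'  n0⇒n0
[37] read 'b'  n0⇒n1
[38] read 'c'  n1⇒n2
[39] read 'd'  n2⇒n3
[40] read 'a'  n3⇒n4
[41] read 'd'  n4⇒n5
[42] read 'd'  n5⇒n6  → match P0@[37:42]
[43] read 'b'  n6⇒n8 (fail-walked)
[44] read 'b'  n8⇒n9
[45] read 'c'  n9⇒n2 (fail-walked)
[46] read 'd'  n2⇒n3
[47] read 'a'  n3⇒n4
[48] read 'd'  n4⇒n5
[49] read 'd'  n5⇒n6  → match P0@[44:49]
[50] read 'a'  n6⇒n0 (fail-walked)
[51] read 'c'  n0⇒n0
[52] read 'd'  n0⇒n7
[53] read 'b'  n7⇒n8
[54] read 'b'  n8⇒n9
[55] read 'b'  n9⇒n10
[56] read 'c'  n10⇒n11

Matches: [[5,0],[15,1],[22,0],[28,1],[42,0],[49,0]]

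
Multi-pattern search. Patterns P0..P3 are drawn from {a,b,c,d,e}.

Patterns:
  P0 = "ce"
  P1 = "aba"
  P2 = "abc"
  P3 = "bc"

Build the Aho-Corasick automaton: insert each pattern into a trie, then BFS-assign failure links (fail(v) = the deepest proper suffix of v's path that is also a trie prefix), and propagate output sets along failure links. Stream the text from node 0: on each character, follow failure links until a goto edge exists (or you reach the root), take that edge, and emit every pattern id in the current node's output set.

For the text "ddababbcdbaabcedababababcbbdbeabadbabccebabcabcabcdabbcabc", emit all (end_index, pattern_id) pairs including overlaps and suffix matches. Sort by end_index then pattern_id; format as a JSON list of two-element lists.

Build:
Trie nodes:
  0='ε' goto a→3 b→7 c→1
  1='c' goto e→2
  2='ce' goto ·  [P0 ends]
  3='a' goto b→4
  4='ab' goto a→5 c→6
  5='aba' goto ·  [P1 ends]
  6='abc' goto ·  [P2 ends]
  7='b' goto c→8
  8='bc' goto ·  [P3 ends]

Failure links (BFS by depth):
  n1('c'): parent n0 fail=0; on 'c' 0 → fail=0;  out ∅∪∅=∅
  n3('a'): parent n0 fail=0; on 'a' 0 → fail=0;  out ∅∪∅=∅
  n7('b'): parent n0 fail=0; on 'b' 0 → fail=0;  out ∅∪∅=∅
  n2('ce'): parent n1 fail=0; on 'e' 0 → fail=0;  out {0}∪∅={0}
  n4('ab'): parent n3 fail=0; on 'b' 0 → fail=7;  out ∅∪∅=∅
  n8('bc'): parent n7 fail=0; on 'c' 0 → fail=1;  out {3}∪∅={3}
  n5('aba'): parent n4 fail=7; on 'a' 7→0 → fail=3;  out {1}∪∅={1}
  n6('abc'): parent n4 fail=7; on 'c' 7 → fail=8;  out {2}∪{3}={2,3}

Scan:
[0] read 'd'  n0⇒n0
[1] read 'd'  n0⇒n0
[2] read 'a'  n0⇒n3
[3] read 'b'  n3⇒n4
[4] read 'a'  n4⇒n5  ** P1@[2:4]
[5] read 'b'  n5⇒n4 (via fail)
[6] read 'b'  n4⇒n7 (via fail)
[7] read 'c'  n7⇒n8  ** P3@[6:7]
[8] read 'd'  n8⇒n0 (via fail)
[9] read 'b'  n0⇒n7
[10] read 'a'  n7⇒n3 (via fail)
[11] read 'a'  n3⇒n3 (via fail)
[12] read 'b'  n3⇒n4
[13] read 'c'  n4⇒n6  ** P2@[11:13],P3@[12:13]
[14] read 'e'  n6⇒n2 (via fail)  ** P0@[13:14]
[15] read 'd'  n2⇒n0 (via fail)
[16] read 'a'  n0⇒n3
[17] read 'b'  n3⇒n4
[18] read 'a'  n4⇒n5  ** P1@[16:18]
[19] read 'b'  n5⇒n4 (via fail)
[20] read 'a'  n4⇒n5  ** P1@[18:20]
[21] read 'b'  n5⇒n4 (via fail)
[22] read 'a'  n4⇒n5  ** P1@[20:22]
[23] read 'b'  n5⇒n4 (via fail)
[24] read 'c'  n4⇒n6  ** P2@[22:24],P3@[23:24]
[25] read 'b'  n6⇒n7 (via fail)
[26] read 'b'  n7⇒n7 (via fail)
[27] read 'd'  n7⇒n0 (via fail)
[28] read 'b'  n0⇒n7
[29] read 'e'  n7⇒n0 (via fail)
[30] read 'a'  n0⇒n3
[31] read 'b'  n3⇒n4
[32] read 'a'  n4⇒n5  ** P1@[30:32]
[33] read 'd'  n5⇒n0 (via fail)
[34] read 'b'  n0⇒n7
[35] read 'a'  n7⇒n3 (via fail)
[36] read 'b'  n3⇒n4
[37] read 'c'  n4⇒n6  ** P2@[35:37],P3@[36:37]
[38] read 'c'  n6⇒n1 (via fail)
[39] read 'e'  n1⇒n2  ** P0@[38:39]
[40] read 'b'  n2⇒n7 (via fail)
[41] read 'a'  n7⇒n3 (via fail)
[42] read 'b'  n3⇒n4
[43] read 'c'  n4⇒n6  ** P2@[41:43],P3@[42:43]
[44] read 'a'  n6⇒n3 (via fail)
[45] read 'b'  n3⇒n4
[46] read 'c'  n4⇒n6  ** P2@[44:46],P3@[45:46]
[47] read 'a'  n6⇒n3 (via fail)
[48] read 'b'  n3⇒n4
[49] read 'c'  n4⇒n6  ** P2@[47:49],P3@[48:49]
[50] read 'd'  n6⇒n0 (via fail)
[51] read 'a'  n0⇒n3
[52] read 'b'  n3⇒n4
[53] read 'b'  n4⇒n7 (via fail)
[54] read 'c'  n7⇒n8  ** P3@[53:54]
[55] read 'a'  n8⇒n3 (via fail)
[56] read 'b'  n3⇒n4
[57] read 'c'  n4⇒n6  ** P2@[55:57],P3@[56:57]

All matches (sorted): [[4,1],[7,3],[13,2],[13,3],[14,0],[18,1],[20,1],[22,1],[24,2],[24,3],[32,1],[37,2],[37,3],[39,0],[43,2],[43,3],[46,2],[46,3],[49,2],[49,3],[54,3],[57,2],[57,3]]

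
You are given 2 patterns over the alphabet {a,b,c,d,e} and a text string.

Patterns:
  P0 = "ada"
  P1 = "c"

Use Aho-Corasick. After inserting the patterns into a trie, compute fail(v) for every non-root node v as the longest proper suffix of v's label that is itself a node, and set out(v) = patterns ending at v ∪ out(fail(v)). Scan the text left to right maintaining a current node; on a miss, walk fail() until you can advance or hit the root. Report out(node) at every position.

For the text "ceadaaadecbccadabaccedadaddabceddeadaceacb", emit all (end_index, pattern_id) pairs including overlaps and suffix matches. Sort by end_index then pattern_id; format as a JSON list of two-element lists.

Build automaton:
Trie nodes:
  n0 'ε': a→1 c→4
  n1 'a': d→2
  n2 'ad': a→3
  n3 'ada': ·  ←P0
  n4 'c': ·  ←P1

BFS fail/out derivation:
  n1('a'): parent n0 fail=0; on 'a' 0 → fail=0;  out ∅∪∅=∅
  n4('c'): parent n0 fail=0; on 'c' 0 → fail=0;  out {1}∪∅={1}
  n2('ad'): parent n1 fail=0; on 'd' 0 → fail=0;  out ∅∪∅=∅
  n3('ada'): parent n2 fail=0; on 'a' 0 → fail=1;  out {0}∪∅={0}

Scan:
pos 0 'c': at 4  → match P1@[0:0]
pos 1 'e': at 0 (via fail)
pos 2 'a': at 1
pos 3 'd': at 2
pos 4 'a': at 3  → match P0@[2:4]
pos 5 'a': at 1 (via fail)
pos 6 'a': at 1 (via fail)
pos 7 'd': at 2
pos 8 'e': at 0 (via fail)
pos 9 'c': at 4  → match P1@[9:9]
pos 10 'b': at 0 (via fail)
pos 11 'c': at 4  → match P1@[11:11]
pos 12 'c': at 4 (via fail)  → match P1@[12:12]
pos 13 'a': at 1 (via fail)
pos 14 'd': at 2
pos 15 'a': at 3  → match P0@[13:15]
pos 16 'b': at 0 (via fail)
pos 17 'a': at 1
pos 18 'c': at 4 (via fail)  → match P1@[18:18]
pos 19 'c': at 4 (via fail)  → match P1@[19:19]
pos 20 'e': at 0 (via fail)
pos 21 'd': at 0
pos 22 'a': at 1
pos 23 'd': at 2
pos 24 'a': at 3  → match P0@[22:24]
pos 25 'd': at 2 (via fail)
pos 26 'd': at 0 (via fail)
pos 27 'a': at 1
pos 28 'b': at 0 (via fail)
pos 29 'c': at 4  → match P1@[29:29]
pos 30 'e': at 0 (via fail)
pos 31 'd': at 0
pos 32 'd': at 0
pos 33 'e': at 0
pos 34 'a': at 1
pos 35 'd': at 2
pos 36 'a': at 3  → match P0@[34:36]
pos 37 'c': at 4 (via fail)  → match P1@[37:37]
pos 38 'e': at 0 (via fail)
pos 39 'a': at 1
pos 40 'c': at 4 (via fail)  → match P1@[40:40]
pos 41 'b': at 0 (via fail)

Matches: [[0,1],[4,0],[9,1],[11,1],[12,1],[15,0],[18,1],[19,1],[24,0],[29,1],[36,0],[37,1],[40,1]]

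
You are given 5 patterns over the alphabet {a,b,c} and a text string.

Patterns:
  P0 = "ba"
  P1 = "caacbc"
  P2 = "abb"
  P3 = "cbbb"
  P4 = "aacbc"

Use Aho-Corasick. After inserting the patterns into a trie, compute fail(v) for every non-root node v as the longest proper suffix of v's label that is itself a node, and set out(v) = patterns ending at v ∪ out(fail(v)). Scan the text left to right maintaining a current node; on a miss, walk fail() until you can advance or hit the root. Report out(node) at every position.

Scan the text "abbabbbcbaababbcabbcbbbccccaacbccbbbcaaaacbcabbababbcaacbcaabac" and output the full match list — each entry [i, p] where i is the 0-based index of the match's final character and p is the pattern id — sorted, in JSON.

Build:
Trie nodes:
  n0 'ε': a→9 b→1 c→3
  n1 'b': a→2
  n2 'ba': ·  [P0 ends]
  n3 'c': a→4 b→12
  n4 'ca': a→5
  n5 'caa': c→6
  n6 'caac': b→7
  n7 'caacb': c→8
  n8 'caacbc': ·  [P1 ends]
  n9 'a': a→15 b→10
  n10 'ab': b→11
  n11 'abb': ·  [P2 ends]
  n12 'cb': b→13
  n13 'cbb': b→14
  n14 'cbbb': ·  [P3 ends]
  n15 'aa': c→16
  n16 'aac': b→17
  n17 'aacb': c→18
  n18 'aacbc': ·  [P4 ends]

BFS fail/out derivation:
  fail(1) 'b': from fail(0)=0 chase 'b': 0 ⇒ 0;  out=∅∪out(0)=∅
  fail(3) 'c': from fail(0)=0 chase 'c': 0 ⇒ 0;  out=∅∪out(0)=∅
  fail(9) 'a': from fail(0)=0 chase 'a': 0 ⇒ 0;  out=∅∪out(0)=∅
  fail(2) 'ba': from fail(1)=0 chase 'a': 0 ⇒ 9;  out={0}∪out(9)={0}
  fail(4) 'ca': from fail(3)=0 chase 'a': 0 ⇒ 9;  out=∅∪out(9)=∅
  fail(10) 'ab': from fail(9)=0 chase 'b': 0 ⇒ 1;  out=∅∪out(1)=∅
  fail(12) 'cb': from fail(3)=0 chase 'b': 0 ⇒ 1;  out=∅∪out(1)=∅
  fail(15) 'aa': from fail(9)=0 chase 'a': 0 ⇒ 9;  out=∅∪out(9)=∅
  fail(5) 'caa': from fail(4)=9 chase 'a': 9 ⇒ 15;  out=∅∪out(15)=∅
  fail(11) 'abb': from fail(10)=1 chase 'b': 1→0 ⇒ 1;  out={2}∪out(1)={2}
  fail(13) 'cbb': from fail(12)=1 chase 'b': 1→0 ⇒ 1;  out=∅∪out(1)=∅
  fail(16) 'aac': from fail(15)=9 chase 'c': 9→0 ⇒ 3;  out=∅∪out(3)=∅
  fail(6) 'caac': from fail(5)=15 chase 'c': 15 ⇒ 16;  out=∅∪out(16)=∅
  fail(14) 'cbbb': from fail(13)=1 chase 'b': 1→0 ⇒ 1;  out={3}∪out(1)={3}
  fail(17) 'aacb': from fail(16)=3 chase 'b': 3 ⇒ 12;  out=∅∪out(12)=∅
  fail(7) 'caacb': from fail(6)=16 chase 'b': 16 ⇒ 17;  out=∅∪out(17)=∅
  fail(18) 'aacbc': from fail(17)=12 chase 'c': 12→1→0 ⇒ 3;  out={4}∪out(3)={4}
  fail(8) 'caacbc': from fail(7)=17 chase 'c': 17 ⇒ 18;  out={1}∪out(18)={1,4}

Text stream:
[0] read 'a'  n0⇒n9
[1] read 'b'  n9⇒n10
[2] read 'b'  n10⇒n11  emit P2@[0:2]
[3] read 'a'  n11⇒n2 (via fail)  emit P0@[2:3]
[4] read 'b'  n2⇒n10 (via fail)
[5] read 'b'  n10⇒n11  emit P2@[3:5]
[6] read 'b'  n11⇒n1 (via fail)
[7] read 'c'  n1⇒n3 (via fail)
[8] read 'b'  n3⇒n12
[9] read 'a'  n12⇒n2 (via fail)  emit P0@[8:9]
[10] read 'a'  n2⇒n15 (via fail)
[11] read 'b'  n15⇒n10 (via fail)
[12] read 'a'  n10⇒n2 (via fail)  emit P0@[11:12]
[13] read 'b'  n2⇒n10 (via fail)
[14] read 'b'  n10⇒n11  emit P2@[12:14]
[15] read 'c'  n11⇒n3 (via fail)
[16] read 'a'  n3⇒n4
[17] read 'b'  n4⇒n10 (via fail)
[18] read 'b'  n10⇒n11  emit P2@[16:18]
[19] read 'c'  n11⇒n3 (via fail)
[20] read 'b'  n3⇒n12
[21] read 'b'  n12⇒n13
[22] read 'b'  n13⇒n14  emit P3@[19:22]
[23] read 'c'  n14⇒n3 (via fail)
[24] read 'c'  n3⇒n3 (via fail)
[25] read 'c'  n3⇒n3 (via fail)
[26] read 'c'  n3⇒n3 (via fail)
[27] read 'a'  n3⇒n4
[28] read 'a'  n4⇒n5
[29] read 'c'  n5⇒n6
[30] read 'b'  n6⇒n7
[31] read 'c'  n7⇒n8  emit P1@[26:31],P4@[27:31]
[32] read 'c'  n8⇒n3 (via fail)
[33] read 'b'  n3⇒n12
[34] read 'b'  n12⇒n13
[35] read 'b'  n13⇒n14  emit P3@[32:35]
[36] read 'c'  n14⇒n3 (via fail)
[37] read 'a'  n3⇒n4
[38] read 'a'  n4⇒n5
[39] read 'a'  n5⇒n15 (via fail)
[40] read 'a'  n15⇒n15 (via fail)
[41] read 'c'  n15⇒n16
[42] read 'b'  n16⇒n17
[43] read 'c'  n17⇒n18  emit P4@[39:43]
[44] read 'a'  n18⇒n4 (via fail)
[45] read 'b'  n4⇒n10 (via fail)
[46] read 'b'  n10⇒n11  emit P2@[44:46]
[47] read 'a'  n11⇒n2 (via fail)  emit P0@[46:47]
[48] read 'b'  n2⇒n10 (via fail)
[49] read 'a'  n10⇒n2 (via fail)  emit P0@[48:49]
[50] read 'b'  n2⇒n10 (via fail)
[51] read 'b'  n10⇒n11  emit P2@[49:51]
[52] read 'c'  n11⇒n3 (via fail)
[53] read 'a'  n3⇒n4
[54] read 'a'  n4⇒n5
[55] read 'c'  n5⇒n6
[56] read 'b'  n6⇒n7
[57] read 'c'  n7⇒n8  emit P1@[52:57],P4@[53:57]
[58] read 'a'  n8⇒n4 (via fail)
[59] read 'a'  n4⇒n5
[60] read 'b'  n5⇒n10 (via fail)
[61] read 'a'  n10⇒n2 (via fail)  emit P0@[60:61]
[62] read 'c'  n2⇒n3 (via fail)

Matches: [[2,2],[3,0],[5,2],[9,0],[12,0],[14,2],[18,2],[22,3],[31,1],[31,4],[35,3],[43,4],[46,2],[47,0],[49,0],[51,2],[57,1],[57,4],[61,0]]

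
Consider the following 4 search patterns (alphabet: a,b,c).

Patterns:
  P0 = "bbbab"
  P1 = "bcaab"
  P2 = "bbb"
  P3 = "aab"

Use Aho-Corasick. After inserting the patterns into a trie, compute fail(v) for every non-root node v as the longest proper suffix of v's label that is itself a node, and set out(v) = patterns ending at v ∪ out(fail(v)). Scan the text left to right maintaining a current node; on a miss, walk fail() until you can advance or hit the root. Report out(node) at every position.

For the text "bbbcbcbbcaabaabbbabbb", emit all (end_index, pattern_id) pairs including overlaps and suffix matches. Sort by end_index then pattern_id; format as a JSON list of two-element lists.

Construct AC machine:
Trie (insert patterns):
  0='ε' goto a→10 b→1
  1='b' goto b→2 c→6
  2='bb' goto b→3
  3='bbb' goto a→4  ←P2
  4='bbba' goto b→5
  5='bbbab' goto ·  ←P0
  6='bc' goto a→7
  7='bca' goto a→8
  8='bcaa' goto b→9
  9='bcaab' goto ·  ←P1
  10='a' goto a→11
  11='aa' goto b→12
  12='aab' goto ·  ←P3

Failure links (BFS by depth):
  fail(1) 'b': from fail(0)=0 chase 'b': 0 ⇒ 0;  out=∅∪out(0)=∅
  fail(10) 'a': from fail(0)=0 chase 'a': 0 ⇒ 0;  out=∅∪out(0)=∅
  fail(2) 'bb': from fail(1)=0 chase 'b': 0 ⇒ 1;  out=∅∪out(1)=∅
  fail(6) 'bc': from fail(1)=0 chase 'c': 0 ⇒ 0;  out=∅∪out(0)=∅
  fail(11) 'aa': from fail(10)=0 chase 'a': 0 ⇒ 10;  out=∅∪out(10)=∅
  fail(3) 'bbb': from fail(2)=1 chase 'b': 1 ⇒ 2;  out={2}∪out(2)={2}
  fail(7) 'bca': from fail(6)=0 chase 'a': 0 ⇒ 10;  out=∅∪out(10)=∅
  fail(12) 'aab': from fail(11)=10 chase 'b': 10→0 ⇒ 1;  out={3}∪out(1)={3}
  fail(4) 'bbba': from fail(3)=2 chase 'a': 2→1→0 ⇒ 10;  out=∅∪out(10)=∅
  fail(8) 'bcaa': from fail(7)=10 chase 'a': 10 ⇒ 11;  out=∅∪out(11)=∅
  fail(5) 'bbbab': from fail(4)=10 chase 'b': 10→0 ⇒ 1;  out={0}∪out(1)={0}
  fail(9) 'bcaab': from fail(8)=11 chase 'b': 11 ⇒ 12;  out={1}∪out(12)={1,3}

Text stream:
[0] read 'b'  n0⇒n1
[1] read 'b'  n1⇒n2
[2] read 'b'  n2⇒n3  → match P2@[0:2]
[3] read 'c'  n3⇒n6 (fail-walked)
[4] read 'b'  n6⇒n1 (fail-walked)
[5] read 'c'  n1⇒n6
[6] read 'b'  n6⇒n1 (fail-walked)
[7] read 'b'  n1⇒n2
[8] read 'c'  n2⇒n6 (fail-walked)
[9] read 'a'  n6⇒n7
[10] read 'a'  n7⇒n8
[11] read 'b'  n8⇒n9  → match P1@[7:11],P3@[9:11]
[12] read 'a'  n9⇒n10 (fail-walked)
[13] read 'a'  n10⇒n11
[14] read 'b'  n11⇒n12  → match P3@[12:14]
[15] read 'b'  n12⇒n2 (fail-walked)
[16] read 'b'  n2⇒n3  → match P2@[14:16]
[17] read 'a'  n3⇒n4
[18] read 'b'  n4⇒n5  → match P0@[14:18]
[19] read 'b'  n5⇒n2 (fail-walked)
[20] read 'b'  n2⇒n3  → match P2@[18:20]

Matches: [[2,2],[11,1],[11,3],[14,3],[16,2],[18,0],[20,2]]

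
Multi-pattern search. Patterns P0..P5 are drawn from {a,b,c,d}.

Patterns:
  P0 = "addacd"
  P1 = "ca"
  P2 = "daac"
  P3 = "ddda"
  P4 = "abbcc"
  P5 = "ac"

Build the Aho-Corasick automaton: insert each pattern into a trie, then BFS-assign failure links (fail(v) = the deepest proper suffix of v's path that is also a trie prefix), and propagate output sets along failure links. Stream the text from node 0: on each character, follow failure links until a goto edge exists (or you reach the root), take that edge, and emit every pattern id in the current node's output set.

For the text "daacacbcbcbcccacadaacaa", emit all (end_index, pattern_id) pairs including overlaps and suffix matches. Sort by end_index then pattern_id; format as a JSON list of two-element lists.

Build automaton:
Trie (insert patterns):
  n0 'ε': a→1 c→7 d→9
  n1 'a': b→16 c→20 d→2
  n2 'ad': d→3
  n3 'add': a→4
  n4 'adda': c→5
  n5 'addac': d→6
  n6 'addacd': ·  [P0 ends]
  n7 'c': a→8
  n8 'ca': ·  [P1 ends]
  n9 'd': a→10 d→13
  n10 'da': a→11
  n11 'daa': c→12
  n12 'daac': ·  [P2 ends]
  n13 'dd': d→14
  n14 'ddd': a→15
  n15 'ddda': ·  [P3 ends]
  n16 'ab': b→17
  n17 'abb': c→18
  n18 'abbc': c→19
  n19 'abbcc': ·  [P4 ends]
  n20 'ac': ·  [P5 ends]

BFS fail/out derivation:
  fail(1) 'a': from fail(0)=0 chase 'a': 0 ⇒ 0;  out=∅∪out(0)=∅
  fail(7) 'c': from fail(0)=0 chase 'c': 0 ⇒ 0;  out=∅∪out(0)=∅
  fail(9) 'd': from fail(0)=0 chase 'd': 0 ⇒ 0;  out=∅∪out(0)=∅
  fail(2) 'ad': from fail(1)=0 chase 'd': 0 ⇒ 9;  out=∅∪out(9)=∅
  fail(8) 'ca': from fail(7)=0 chase 'a': 0 ⇒ 1;  out={1}∪out(1)={1}
  fail(10) 'da': from fail(9)=0 chase 'a': 0 ⇒ 1;  out=∅∪out(1)=∅
  fail(13) 'dd': from fail(9)=0 chase 'd': 0 ⇒ 9;  out=∅∪out(9)=∅
  fail(16) 'ab': from fail(1)=0 chase 'b': 0 ⇒ 0;  out=∅∪out(0)=∅
  fail(20) 'ac': from fail(1)=0 chase 'c': 0 ⇒ 7;  out={5}∪out(7)={5}
  fail(3) 'add': from fail(2)=9 chase 'd': 9 ⇒ 13;  out=∅∪out(13)=∅
  fail(11) 'daa': from fail(10)=1 chase 'a': 1→0 ⇒ 1;  out=∅∪out(1)=∅
  fail(14) 'ddd': from fail(13)=9 chase 'd': 9 ⇒ 13;  out=∅∪out(13)=∅
  fail(17) 'abb': from fail(16)=0 chase 'b': 0 ⇒ 0;  out=∅∪out(0)=∅
  fail(4) 'adda': from fail(3)=13 chase 'a': 13→9 ⇒ 10;  out=∅∪out(10)=∅
  fail(12) 'daac': from fail(11)=1 chase 'c': 1 ⇒ 20;  out={2}∪out(20)={2,5}
  fail(15) 'ddda': from fail(14)=13 chase 'a': 13→9 ⇒ 10;  out={3}∪out(10)={3}
  fail(18) 'abbc': from fail(17)=0 chase 'c': 0 ⇒ 7;  out=∅∪out(7)=∅
  fail(5) 'addac': from fail(4)=10 chase 'c': 10→1 ⇒ 20;  out=∅∪out(20)={5}
  fail(19) 'abbcc': from fail(18)=7 chase 'c': 7→0 ⇒ 7;  out={4}∪out(7)={4}
  fail(6) 'addacd': from fail(5)=20 chase 'd': 20→7→0 ⇒ 9;  out={0}∪out(9)={0}

Text stream:
[0] read 'd'  n0⇒n9
[1] read 'a'  n9⇒n10
[2] read 'a'  n10⇒n11
[3] read 'c'  n11⇒n12  → match P2@[0:3],P5@[2:3]
[4] read 'a'  n12⇒n8 (fail-walked)  → match P1@[3:4]
[5] read 'c'  n8⇒n20 (fail-walked)  → match P5@[4:5]
[6] read 'b'  n20⇒n0 (fail-walked)
[7] read 'c'  n0⇒n7
[8] read 'b'  n7⇒n0 (fail-walked)
[9] read 'c'  n0⇒n7
[10] read 'b'  n7⇒n0 (fail-walked)
[11] read 'c'  n0⇒n7
[12] read 'c'  n7⇒n7 (fail-walked)
[13] read 'c'  n7⇒n7 (fail-walked)
[14] read 'a'  n7⇒n8  → match P1@[13:14]
[15] read 'c'  n8⇒n20 (fail-walked)  → match P5@[14:15]
[16] read 'a'  n20⇒n8 (fail-walked)  → match P1@[15:16]
[17] read 'd'  n8⇒n2 (fail-walked)
[18] read 'a'  n2⇒n10 (fail-walked)
[19] read 'a'  n10⇒n11
[20] read 'c'  n11⇒n12  → match P2@[17:20],P5@[19:20]
[21] read 'a'  n12⇒n8 (fail-walked)  → match P1@[20:21]
[22] read 'a'  n8⇒n1 (fail-walked)

Matches: [[3,2],[3,5],[4,1],[5,5],[14,1],[15,5],[16,1],[20,2],[20,5],[21,1]]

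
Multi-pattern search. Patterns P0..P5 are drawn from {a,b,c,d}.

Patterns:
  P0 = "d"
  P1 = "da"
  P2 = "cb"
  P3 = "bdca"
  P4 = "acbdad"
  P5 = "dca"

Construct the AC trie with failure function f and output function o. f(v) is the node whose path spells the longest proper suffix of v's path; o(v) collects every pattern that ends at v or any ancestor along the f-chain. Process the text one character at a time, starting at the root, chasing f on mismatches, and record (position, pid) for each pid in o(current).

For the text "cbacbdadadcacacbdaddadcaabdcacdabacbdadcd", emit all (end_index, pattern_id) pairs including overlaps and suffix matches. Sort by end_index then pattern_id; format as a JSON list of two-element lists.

Construct AC machine:
Trie nodes:
  n0 'ε': a→9 b→5 c→3 d→1
  n1 'd': a→2 c→15  [P0 ends]
  n2 'da': ·  [P1 ends]
  n3 'c': b→4
  n4 'cb': ·  [P2 ends]
  n5 'b': d→6
  n6 'bd': c→7
  n7 'bdc': a→8
  n8 'bdca': ·  [P3 ends]
  n9 'a': c→10
  n10 'ac': b→11
  n11 'acb': d→12
  n12 'acbd': a→13
  n13 'acbda': d→14
  n14 'acbdad': ·  [P4 ends]
  n15 'dc': a→16
  n16 'dca': ·  [P5 ends]

BFS fail/out derivation:
  fail(1) 'd': from fail(0)=0 chase 'd': 0 ⇒ 0;  out={0}∪out(0)={0}
  fail(3) 'c': from fail(0)=0 chase 'c': 0 ⇒ 0;  out=∅∪out(0)=∅
  fail(5) 'b': from fail(0)=0 chase 'b': 0 ⇒ 0;  out=∅∪out(0)=∅
  fail(9) 'a': from fail(0)=0 chase 'a': 0 ⇒ 0;  out=∅∪out(0)=∅
  fail(2) 'da': from fail(1)=0 chase 'a': 0 ⇒ 9;  out={1}∪out(9)={1}
  fail(4) 'cb': from fail(3)=0 chase 'b': 0 ⇒ 5;  out={2}∪out(5)={2}
  fail(6) 'bd': from fail(5)=0 chase 'd': 0 ⇒ 1;  out=∅∪out(1)={0}
  fail(10) 'ac': from fail(9)=0 chase 'c': 0 ⇒ 3;  out=∅∪out(3)=∅
  fail(15) 'dc': from fail(1)=0 chase 'c': 0 ⇒ 3;  out=∅∪out(3)=∅
  fail(7) 'bdc': from fail(6)=1 chase 'c': 1 ⇒ 15;  out=∅∪out(15)=∅
  fail(11) 'acb': from fail(10)=3 chase 'b': 3 ⇒ 4;  out=∅∪out(4)={2}
  fail(16) 'dca': from fail(15)=3 chase 'a': 3→0 ⇒ 9;  out={5}∪out(9)={5}
  fail(8) 'bdca': from fail(7)=15 chase 'a': 15 ⇒ 16;  out={3}∪out(16)={3,5}
  fail(12) 'acbd': from fail(11)=4 chase 'd': 4→5 ⇒ 6;  out=∅∪out(6)={0}
  fail(13) 'acbda': from fail(12)=6 chase 'a': 6→1 ⇒ 2;  out=∅∪out(2)={1}
  fail(14) 'acbdad': from fail(13)=2 chase 'd': 2→9→0 ⇒ 1;  out={4}∪out(1)={0,4}

Text stream:
i=0 'c': node 0→3
i=1 'b': node 3→4  ** P2@[0:1]
i=2 'a': node 4→9 (via fail)
i=3 'c': node 9→10
i=4 'b': node 10→11  ** P2@[3:4]
i=5 'd': node 11→12  ** P0@[5:5]
i=6 'a': node 12→13  ** P1@[5:6]
i=7 'd': node 13→14  ** P0@[7:7],P4@[2:7]
i=8 'a': node 14→2 (via fail)  ** P1@[7:8]
i=9 'd': node 2→1 (via fail)  ** P0@[9:9]
i=10 'c': node 1→15
i=11 'a': node 15→16  ** P5@[9:11]
i=12 'c': node 16→10 (via fail)
i=13 'a': node 10→9 (via fail)
i=14 'c': node 9→10
i=15 'b': node 10→11  ** P2@[14:15]
i=16 'd': node 11→12  ** P0@[16:16]
i=17 'a': node 12→13  ** P1@[16:17]
i=18 'd': node 13→14  ** P0@[18:18],P4@[13:18]
i=19 'd': node 14→1 (via fail)  ** P0@[19:19]
i=20 'a': node 1→2  ** P1@[19:20]
i=21 'd': node 2→1 (via fail)  ** P0@[21:21]
i=22 'c': node 1→15
i=23 'a': node 15→16  ** P5@[21:23]
i=24 'a': node 16→9 (via fail)
i=25 'b': node 9→5 (via fail)
i=26 'd': node 5→6  ** P0@[26:26]
i=27 'c': node 6→7
i=28 'a': node 7→8  ** P3@[25:28],P5@[26:28]
i=29 'c': node 8→10 (via fail)
i=30 'd': node 10→1 (via fail)  ** P0@[30:30]
i=31 'a': node 1→2  ** P1@[30:31]
i=32 'b': node 2→5 (via fail)
i=33 'a': node 5→9 (via fail)
i=34 'c': node 9→10
i=35 'b': node 10→11  ** P2@[34:35]
i=36 'd': node 11→12  ** P0@[36:36]
i=37 'a': node 12→13  ** P1@[36:37]
i=38 'd': node 13→14  ** P0@[38:38],P4@[33:38]
i=39 'c': node 14→15 (via fail)
i=40 'd': node 15→1 (via fail)  ** P0@[40:40]

All matches (sorted): [[1,2],[4,2],[5,0],[6,1],[7,0],[7,4],[8,1],[9,0],[11,5],[15,2],[16,0],[17,1],[18,0],[18,4],[19,0],[20,1],[21,0],[23,5],[26,0],[28,3],[28,5],[30,0],[31,1],[35,2],[36,0],[37,1],[38,0],[38,4],[40,0]]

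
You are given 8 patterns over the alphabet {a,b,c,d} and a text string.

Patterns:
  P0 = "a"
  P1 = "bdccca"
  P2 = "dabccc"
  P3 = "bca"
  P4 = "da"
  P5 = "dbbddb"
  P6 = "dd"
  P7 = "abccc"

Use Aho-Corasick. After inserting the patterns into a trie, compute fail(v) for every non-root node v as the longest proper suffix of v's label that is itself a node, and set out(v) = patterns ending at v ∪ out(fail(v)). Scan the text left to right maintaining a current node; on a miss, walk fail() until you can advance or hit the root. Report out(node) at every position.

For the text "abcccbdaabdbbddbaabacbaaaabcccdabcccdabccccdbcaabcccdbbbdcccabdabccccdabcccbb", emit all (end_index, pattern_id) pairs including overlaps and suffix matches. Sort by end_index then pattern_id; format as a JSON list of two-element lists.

Build automaton:
Trie (insert patterns):
  0='ε' goto a→1 b→2 d→8
  1='a' goto b→22  [P0 ends]
  2='b' goto c→14 d→3
  3='bd' goto c→4
  4='bdc' goto c→5
  5='bdcc' goto c→6
  6='bdccc' goto a→7
  7='bdccca' goto ·  [P1 ends]
  8='d' goto a→9 b→16 d→21
  9='da' goto b→10  [P4 ends]
  10='dab' goto c→11
  11='dabc' goto c→12
  12='dabcc' goto c→13
  13='dabccc' goto ·  [P2 ends]
  14='bc' goto a→15
  15='bca' goto ·  [P3 ends]
  16='db' goto b→17
  17='dbb' goto d→18
  18='dbbd' goto d→19
  19='dbbdd' goto b→20
  20='dbbddb' goto ·  [P5 ends]
  21='dd' goto ·  [P6 ends]
  22='ab' goto c→23
  23='abc' goto c→24
  24='abcc' goto c→25
  25='abccc' goto ·  [P7 ends]

Failure links (BFS by depth):
  fail(1) 'a': from fail(0)=0 chase 'a': 0 ⇒ 0;  out={0}∪out(0)={0}
  fail(2) 'b': from fail(0)=0 chase 'b': 0 ⇒ 0;  out=∅∪out(0)=∅
  fail(8) 'd': from fail(0)=0 chase 'd': 0 ⇒ 0;  out=∅∪out(0)=∅
  fail(3) 'bd': from fail(2)=0 chase 'd': 0 ⇒ 8;  out=∅∪out(8)=∅
  fail(9) 'da': from fail(8)=0 chase 'a': 0 ⇒ 1;  out={4}∪out(1)={0,4}
  fail(14) 'bc': from fail(2)=0 chase 'c': 0 ⇒ 0;  out=∅∪out(0)=∅
  fail(16) 'db': from fail(8)=0 chase 'b': 0 ⇒ 2;  out=∅∪out(2)=∅
  fail(21) 'dd': from fail(8)=0 chase 'd': 0 ⇒ 8;  out={6}∪out(8)={6}
  fail(22) 'ab': from fail(1)=0 chase 'b': 0 ⇒ 2;  out=∅∪out(2)=∅
  fail(4) 'bdc': from fail(3)=8 chase 'c': 8→0 ⇒ 0;  out=∅∪out(0)=∅
  fail(10) 'dab': from fail(9)=1 chase 'b': 1 ⇒ 22;  out=∅∪out(22)=∅
  fail(15) 'bca': from fail(14)=0 chase 'a': 0 ⇒ 1;  out={3}∪out(1)={0,3}
  fail(17) 'dbb': from fail(16)=2 chase 'b': 2→0 ⇒ 2;  out=∅∪out(2)=∅
  fail(23) 'abc': from fail(22)=2 chase 'c': 2 ⇒ 14;  out=∅∪out(14)=∅
  fail(5) 'bdcc': from fail(4)=0 chase 'c': 0 ⇒ 0;  out=∅∪out(0)=∅
  fail(11) 'dabc': from fail(10)=22 chase 'c': 22 ⇒ 23;  out=∅∪out(23)=∅
  fail(18) 'dbbd': from fail(17)=2 chase 'd': 2 ⇒ 3;  out=∅∪out(3)=∅
  fail(24) 'abcc': from fail(23)=14 chase 'c': 14→0 ⇒ 0;  out=∅∪out(0)=∅
  fail(6) 'bdccc': from fail(5)=0 chase 'c': 0 ⇒ 0;  out=∅∪out(0)=∅
  fail(12) 'dabcc': from fail(11)=23 chase 'c': 23 ⇒ 24;  out=∅∪out(24)=∅
  fail(19) 'dbbdd': from fail(18)=3 chase 'd': 3→8 ⇒ 21;  out=∅∪out(21)={6}
  fail(25) 'abccc': from fail(24)=0 chase 'c': 0 ⇒ 0;  out={7}∪out(0)={7}
  fail(7) 'bdccca': from fail(6)=0 chase 'a': 0 ⇒ 1;  out={1}∪out(1)={0,1}
  fail(13) 'dabccc': from fail(12)=24 chase 'c': 24 ⇒ 25;  out={2}∪out(25)={2,7}
  fail(20) 'dbbddb': from fail(19)=21 chase 'b': 21→8 ⇒ 16;  out={5}∪out(16)={5}

Scan:
i=0 'a': node 0→1  → match P0@[0:0]
i=1 'b': node 1→22
i=2 'c': node 22→23
i=3 'c': node 23→24
i=4 'c': node 24→25  → match P7@[0:4]
i=5 'b': node 25→2 (fail-walked)
i=6 'd': node 2→3
i=7 'a': node 3→9 (fail-walked)  → match P0@[7:7],P4@[6:7]
i=8 'a': node 9→1 (fail-walked)  → match P0@[8:8]
i=9 'b': node 1→22
i=10 'd': node 22→3 (fail-walked)
i=11 'b': node 3→16 (fail-walked)
i=12 'b': node 16→17
i=13 'd': node 17→18
i=14 'd': node 18→19  → match P6@[13:14]
i=15 'b': node 19→20  → match P5@[10:15]
i=16 'a': node 20→1 (fail-walked)  → match P0@[16:16]
i=17 'a': node 1→1 (fail-walked)  → match P0@[17:17]
i=18 'b': node 1→22
i=19 'a': node 22→1 (fail-walked)  → match P0@[19:19]
i=20 'c': node 1→0 (fail-walked)
i=21 'b': node 0→2
i=22 'a': node 2→1 (fail-walked)  → match P0@[22:22]
i=23 'a': node 1→1 (fail-walked)  → match P0@[23:23]
i=24 'a': node 1→1 (fail-walked)  → match P0@[24:24]
i=25 'a': node 1→1 (fail-walked)  → match P0@[25:25]
i=26 'b': node 1→22
i=27 'c': node 22→23
i=28 'c': node 23→24
i=29 'c': node 24→25  → match P7@[25:29]
i=30 'd': node 25→8 (fail-walked)
i=31 'a': node 8→9  → match P0@[31:31],P4@[30:31]
i=32 'b': node 9→10
i=33 'c': node 10→11
i=34 'c': node 11→12
i=35 'c': node 12→13  → match P2@[30:35],P7@[31:35]
i=36 'd': node 13→8 (fail-walked)
i=37 'a': node 8→9  → match P0@[37:37],P4@[36:37]
i=38 'b': node 9→10
i=39 'c': node 10→11
i=40 'c': node 11→12
i=41 'c': node 12→13  → match P2@[36:41],P7@[37:41]
i=42 'c': node 13→0 (fail-walked)
i=43 'd': node 0→8
i=44 'b': node 8→16
i=45 'c': node 16→14 (fail-walked)
i=46 'a': node 14→15  → match P0@[46:46],P3@[44:46]
i=47 'a': node 15→1 (fail-walked)  → match P0@[47:47]
i=48 'b': node 1→22
i=49 'c': node 22→23
i=50 'c': node 23→24
i=51 'c': node 24→25  → match P7@[47:51]
i=52 'd': node 25→8 (fail-walked)
i=53 'b': node 8→16
i=54 'b': node 16→17
i=55 'b': node 17→2 (fail-walked)
i=56 'd': node 2→3
i=57 'c': node 3→4
i=58 'c': node 4→5
i=59 'c': node 5→6
i=60 'a': node 6→7  → match P0@[60:60],P1@[55:60]
i=61 'b': node 7→22 (fail-walked)
i=62 'd': node 22→3 (fail-walked)
i=63 'a': node 3→9 (fail-walked)  → match P0@[63:63],P4@[62:63]
i=64 'b': node 9→10
i=65 'c': node 10→11
i=66 'c': node 11→12
i=67 'c': node 12→13  → match P2@[62:67],P7@[63:67]
i=68 'c': node 13→0 (fail-walked)
i=69 'd': node 0→8
i=70 'a': node 8→9  → match P0@[70:70],P4@[69:70]
i=71 'b': node 9→10
i=72 'c': node 10→11
i=73 'c': node 11→12
i=74 'c': node 12→13  → match P2@[69:74],P7@[70:74]
i=75 'b': node 13→2 (fail-walked)
i=76 'b': node 2→2 (fail-walked)

Result: [[0,0],[4,7],[7,0],[7,4],[8,0],[14,6],[15,5],[16,0],[17,0],[19,0],[22,0],[23,0],[24,0],[25,0],[29,7],[31,0],[31,4],[35,2],[35,7],[37,0],[37,4],[41,2],[41,7],[46,0],[46,3],[47,0],[51,7],[60,0],[60,1],[63,0],[63,4],[67,2],[67,7],[70,0],[70,4],[74,2],[74,7]]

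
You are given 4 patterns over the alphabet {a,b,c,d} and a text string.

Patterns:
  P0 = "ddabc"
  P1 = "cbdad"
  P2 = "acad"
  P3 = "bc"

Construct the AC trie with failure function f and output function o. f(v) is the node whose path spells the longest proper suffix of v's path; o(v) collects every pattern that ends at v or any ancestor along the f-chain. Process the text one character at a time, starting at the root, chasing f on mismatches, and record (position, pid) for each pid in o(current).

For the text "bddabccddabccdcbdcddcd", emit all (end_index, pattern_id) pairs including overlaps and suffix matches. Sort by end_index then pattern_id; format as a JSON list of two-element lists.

Construct AC machine:
Trie nodes:
  n0 'ε': a→11 b→15 c→6 d→1
  n1 'd': d→2
  n2 'dd': a→3
  n3 'dda': b→4
  n4 'ddab': c→5
  n5 'ddabc': ·  ←P0
  n6 'c': b→7
  n7 'cb': d→8
  n8 'cbd': a→9
  n9 'cbda': d→10
  n10 'cbdad': ·  ←P1
  n11 'a': c→12
  n12 'ac': a→13
  n13 'aca': d→14
  n14 'acad': ·  ←P2
  n15 'b': c→16
  n16 'bc': ·  ←P3

Failure links (BFS by depth):
  fail(1) 'd': from fail(0)=0 chase 'd': 0 ⇒ 0;  out=∅∪out(0)=∅
  fail(6) 'c': from fail(0)=0 chase 'c': 0 ⇒ 0;  out=∅∪out(0)=∅
  fail(11) 'a': from fail(0)=0 chase 'a': 0 ⇒ 0;  out=∅∪out(0)=∅
  fail(15) 'b': from fail(0)=0 chase 'b': 0 ⇒ 0;  out=∅∪out(0)=∅
  fail(2) 'dd': from fail(1)=0 chase 'd': 0 ⇒ 1;  out=∅∪out(1)=∅
  fail(7) 'cb': from fail(6)=0 chase 'b': 0 ⇒ 15;  out=∅∪out(15)=∅
  fail(12) 'ac': from fail(11)=0 chase 'c': 0 ⇒ 6;  out=∅∪out(6)=∅
  fail(16) 'bc': from fail(15)=0 chase 'c': 0 ⇒ 6;  out={3}∪out(6)={3}
  fail(3) 'dda': from fail(2)=1 chase 'a': 1→0 ⇒ 11;  out=∅∪out(11)=∅
  fail(8) 'cbd': from fail(7)=15 chase 'd': 15→0 ⇒ 1;  out=∅∪out(1)=∅
  fail(13) 'aca': from fail(12)=6 chase 'a': 6→0 ⇒ 11;  out=∅∪out(11)=∅
  fail(4) 'ddab': from fail(3)=11 chase 'b': 11→0 ⇒ 15;  out=∅∪out(15)=∅
  fail(9) 'cbda': from fail(8)=1 chase 'a': 1→0 ⇒ 11;  out=∅∪out(11)=∅
  fail(14) 'acad': from fail(13)=11 chase 'd': 11→0 ⇒ 1;  out={2}∪out(1)={2}
  fail(5) 'ddabc': from fail(4)=15 chase 'c': 15 ⇒ 16;  out={0}∪out(16)={0,3}
  fail(10) 'cbdad': from fail(9)=11 chase 'd': 11→0 ⇒ 1;  out={1}∪out(1)={1}

Text stream:
pos 0 'b': at 15
pos 1 'd': at 1 (via fail)
pos 2 'd': at 2
pos 3 'a': at 3
pos 4 'b': at 4
pos 5 'c': at 5  emit P0@[1:5],P3@[4:5]
pos 6 'c': at 6 (via fail)
pos 7 'd': at 1 (via fail)
pos 8 'd': at 2
pos 9 'a': at 3
pos 10 'b': at 4
pos 11 'c': at 5  emit P0@[7:11],P3@[10:11]
pos 12 'c': at 6 (via fail)
pos 13 'd': at 1 (via fail)
pos 14 'c': at 6 (via fail)
pos 15 'b': at 7
pos 16 'd': at 8
pos 17 'c': at 6 (via fail)
pos 18 'd': at 1 (via fail)
pos 19 'd': at 2
pos 20 'c': at 6 (via fail)
pos 21 'd': at 1 (via fail)

Result: [[5,0],[5,3],[11,0],[11,3]]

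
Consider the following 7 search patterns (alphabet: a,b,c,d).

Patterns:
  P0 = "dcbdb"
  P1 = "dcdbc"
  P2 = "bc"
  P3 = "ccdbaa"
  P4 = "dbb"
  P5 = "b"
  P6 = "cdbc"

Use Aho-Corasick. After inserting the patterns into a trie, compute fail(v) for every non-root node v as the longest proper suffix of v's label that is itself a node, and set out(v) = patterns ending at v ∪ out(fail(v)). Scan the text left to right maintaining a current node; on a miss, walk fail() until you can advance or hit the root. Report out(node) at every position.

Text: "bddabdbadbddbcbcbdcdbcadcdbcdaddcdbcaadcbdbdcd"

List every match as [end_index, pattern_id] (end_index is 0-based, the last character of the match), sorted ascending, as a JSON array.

Build:
Trie (insert patterns):
  n0 'ε': b→9 c→11 d→1
  n1 'd': b→17 c→2
  n2 'dc': b→3 d→6
  n3 'dcb': d→4
  n4 'dcbd': b→5
  n5 'dcbdb': ·  [P0 ends]
  n6 'dcd': b→7
  n7 'dcdb': c→8
  n8 'dcdbc': ·  [P1 ends]
  n9 'b': c→10  [P5 ends]
  n10 'bc': ·  [P2 ends]
  n11 'c': c→12 d→19
  n12 'cc': d→13
  n13 'ccd': b→14
  n14 'ccdb': a→15
  n15 'ccdba': a→16
  n16 'ccdbaa': ·  [P3 ends]
  n17 'db': b→18
  n18 'dbb': ·  [P4 ends]
  n19 'cd': b→20
  n20 'cdb': c→21
  n21 'cdbc': ·  [P6 ends]

BFS fail/out derivation:
  n1('d'): parent n0 fail=0; on 'd' 0 → fail=0;  out ∅∪∅=∅
  n9('b'): parent n0 fail=0; on 'b' 0 → fail=0;  out {5}∪∅={5}
  n11('c'): parent n0 fail=0; on 'c' 0 → fail=0;  out ∅∪∅=∅
  n2('dc'): parent n1 fail=0; on 'c' 0 → fail=11;  out ∅∪∅=∅
  n10('bc'): parent n9 fail=0; on 'c' 0 → fail=11;  out {2}∪∅={2}
  n12('cc'): parent n11 fail=0; on 'c' 0 → fail=11;  out ∅∪∅=∅
  n17('db'): parent n1 fail=0; on 'b' 0 → fail=9;  out ∅∪{5}={5}
  n19('cd'): parent n11 fail=0; on 'd' 0 → fail=1;  out ∅∪∅=∅
  n3('dcb'): parent n2 fail=11; on 'b' 11→0 → fail=9;  out ∅∪{5}={5}
  n6('dcd'): parent n2 fail=11; on 'd' 11 → fail=19;  out ∅∪∅=∅
  n13('ccd'): parent n12 fail=11; on 'd' 11 → fail=19;  out ∅∪∅=∅
  n18('dbb'): parent n17 fail=9; on 'b' 9→0 → fail=9;  out {4}∪{5}={4,5}
  n20('cdb'): parent n19 fail=1; on 'b' 1 → fail=17;  out ∅∪{5}={5}
  n4('dcbd'): parent n3 fail=9; on 'd' 9→0 → fail=1;  out ∅∪∅=∅
  n7('dcdb'): parent n6 fail=19; on 'b' 19 → fail=20;  out ∅∪{5}={5}
  n14('ccdb'): parent n13 fail=19; on 'b' 19 → fail=20;  out ∅∪{5}={5}
  n21('cdbc'): parent n20 fail=17; on 'c' 17→9 → fail=10;  out {6}∪{2}={2,6}
  n5('dcbdb'): parent n4 fail=1; on 'b' 1 → fail=17;  out {0}∪{5}={0,5}
  n8('dcdbc'): parent n7 fail=20; on 'c' 20 → fail=21;  out {1}∪{2,6}={1,2,6}
  n15('ccdba'): parent n14 fail=20; on 'a' 20→17→9→0 → fail=0;  out ∅∪∅=∅
  n16('ccdbaa'): parent n15 fail=0; on 'a' 0 → fail=0;  out {3}∪∅={3}

Text stream:
i=0 'b': node 0→9  emit P5@[0:0]
i=1 'd': node 9→1 ·f
i=2 'd': node 1→1 ·f
i=3 'a': node 1→0 ·f
i=4 'b': node 0→9  emit P5@[4:4]
i=5 'd': node 9→1 ·f
i=6 'b': node 1→17  emit P5@[6:6]
i=7 'a': node 17→0 ·f
i=8 'd': node 0→1
i=9 'b': node 1→17  emit P5@[9:9]
i=10 'd': node 17→1 ·f
i=11 'd': node 1→1 ·f
i=12 'b': node 1→17  emit P5@[12:12]
i=13 'c': node 17→10 ·f  emit P2@[12:13]
i=14 'b': node 10→9 ·f  emit P5@[14:14]
i=15 'c': node 9→10  emit P2@[14:15]
i=16 'b': node 10→9 ·f  emit P5@[16:16]
i=17 'd': node 9→1 ·f
i=18 'c': node 1→2
i=19 'd': node 2→6
i=20 'b': node 6→7  emit P5@[20:20]
i=21 'c': node 7→8  emit P1@[17:21],P2@[20:21],P6@[18:21]
i=22 'a': node 8→0 ·f
i=23 'd': node 0→1
i=24 'c': node 1→2
i=25 'd': node 2→6
i=26 'b': node 6→7  emit P5@[26:26]
i=27 'c': node 7→8  emit P1@[23:27],P2@[26:27],P6@[24:27]
i=28 'd': node 8→19 ·f
i=29 'a': node 19→0 ·f
i=30 'd': node 0→1
i=31 'd': node 1→1 ·f
i=32 'c': node 1→2
i=33 'd': node 2→6
i=34 'b': node 6→7  emit P5@[34:34]
i=35 'c': node 7→8  emit P1@[31:35],P2@[34:35],P6@[32:35]
i=36 'a': node 8→0 ·f
i=37 'a': node 0→0
i=38 'd': node 0→1
i=39 'c': node 1→2
i=40 'b': node 2→3  emit P5@[40:40]
i=41 'd': node 3→4
i=42 'b': node 4→5  emit P0@[38:42],P5@[42:42]
i=43 'd': node 5→1 ·f
i=44 'c': node 1→2
i=45 'd': node 2→6

Matches: [[0,5],[4,5],[6,5],[9,5],[12,5],[13,2],[14,5],[15,2],[16,5],[20,5],[21,1],[21,2],[21,6],[26,5],[27,1],[27,2],[27,6],[34,5],[35,1],[35,2],[35,6],[40,5],[42,0],[42,5]]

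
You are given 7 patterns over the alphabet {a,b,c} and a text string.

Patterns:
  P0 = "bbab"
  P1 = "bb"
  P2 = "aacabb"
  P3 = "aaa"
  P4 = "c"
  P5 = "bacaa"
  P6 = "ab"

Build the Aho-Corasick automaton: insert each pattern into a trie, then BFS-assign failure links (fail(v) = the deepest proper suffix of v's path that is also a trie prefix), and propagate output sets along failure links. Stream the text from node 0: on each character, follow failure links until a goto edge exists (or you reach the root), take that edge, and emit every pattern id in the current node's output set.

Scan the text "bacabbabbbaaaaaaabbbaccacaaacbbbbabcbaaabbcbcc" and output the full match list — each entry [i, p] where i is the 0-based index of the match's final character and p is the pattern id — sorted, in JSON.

Construct AC machine:
Trie nodes:
  0='ε' goto a→5 b→1 c→12
  1='b' goto a→13 b→2
  2='bb' goto a→3  [P1 ends]
  3='bba' goto b→4
  4='bbab' goto ·  [P0 ends]
  5='a' goto a→6 b→17
  6='aa' goto a→11 c→7
  7='aac' goto a→8
  8='aaca' goto b→9
  9='aacab' goto b→10
  10='aacabb' goto ·  [P2 ends]
  11='aaa' goto ·  [P3 ends]
  12='c' goto ·  [P4 ends]
  13='ba' goto c→14
  14='bac' goto a→15
  15='baca' goto a→16
  16='bacaa' goto ·  [P5 ends]
  17='ab' goto ·  [P6 ends]

BFS fail/out derivation:
  fail(1) 'b': from fail(0)=0 chase 'b': 0 ⇒ 0;  out=∅∪out(0)=∅
  fail(5) 'a': from fail(0)=0 chase 'a': 0 ⇒ 0;  out=∅∪out(0)=∅
  fail(12) 'c': from fail(0)=0 chase 'c': 0 ⇒ 0;  out={4}∪out(0)={4}
  fail(2) 'bb': from fail(1)=0 chase 'b': 0 ⇒ 1;  out={1}∪out(1)={1}
  fail(6) 'aa': from fail(5)=0 chase 'a': 0 ⇒ 5;  out=∅∪out(5)=∅
  fail(13) 'ba': from fail(1)=0 chase 'a': 0 ⇒ 5;  out=∅∪out(5)=∅
  fail(17) 'ab': from fail(5)=0 chase 'b': 0 ⇒ 1;  out={6}∪out(1)={6}
  fail(3) 'bba': from fail(2)=1 chase 'a': 1 ⇒ 13;  out=∅∪out(13)=∅
  fail(7) 'aac': from fail(6)=5 chase 'c': 5→0 ⇒ 12;  out=∅∪out(12)={4}
  fail(11) 'aaa': from fail(6)=5 chase 'a': 5 ⇒ 6;  out={3}∪out(6)={3}
  fail(14) 'bac': from fail(13)=5 chase 'c': 5→0 ⇒ 12;  out=∅∪out(12)={4}
  fail(4) 'bbab': from fail(3)=13 chase 'b': 13→5 ⇒ 17;  out={0}∪out(17)={0,6}
  fail(8) 'aaca': from fail(7)=12 chase 'a': 12→0 ⇒ 5;  out=∅∪out(5)=∅
  fail(15) 'baca': from fail(14)=12 chase 'a': 12→0 ⇒ 5;  out=∅∪out(5)=∅
  fail(9) 'aacab': from fail(8)=5 chase 'b': 5 ⇒ 17;  out=∅∪out(17)={6}
  fail(16) 'bacaa': from fail(15)=5 chase 'a': 5 ⇒ 6;  out={5}∪out(6)={5}
  fail(10) 'aacabb': from fail(9)=17 chase 'b': 17→1 ⇒ 2;  out={2}∪out(2)={1,2}

Run:
[0] read 'b'  n0⇒n1
[1] read 'a'  n1⇒n13
[2] read 'c'  n13⇒n14  emit P4@[2:2]
[3] read 'a'  n14⇒n15
[4] read 'b'  n15⇒n17 (fail-walked)  emit P6@[3:4]
[5] read 'b'  n17⇒n2 (fail-walked)  emit P1@[4:5]
[6] read 'a'  n2⇒n3
[7] read 'b'  n3⇒n4  emit P0@[4:7],P6@[6:7]
[8] read 'b'  n4⇒n2 (fail-walked)  emit P1@[7:8]
[9] read 'b'  n2⇒n2 (fail-walked)  emit P1@[8:9]
[10] read 'a'  n2⇒n3
[11] read 'a'  n3⇒n6 (fail-walked)
[12] read 'a'  n6⇒n11  emit P3@[10:12]
[13] read 'a'  n11⇒n11 (fail-walked)  emit P3@[11:13]
[14] read 'a'  n11⇒n11 (fail-walked)  emit P3@[12:14]
[15] read 'a'  n11⇒n11 (fail-walked)  emit P3@[13:15]
[16] read 'a'  n11⇒n11 (fail-walked)  emit P3@[14:16]
[17] read 'b'  n11⇒n17 (fail-walked)  emit P6@[16:17]
[18] read 'b'  n17⇒n2 (fail-walked)  emit P1@[17:18]
[19] read 'b'  n2⇒n2 (fail-walked)  emit P1@[18:19]
[20] read 'a'  n2⇒n3
[21] read 'c'  n3⇒n14 (fail-walked)  emit P4@[21:21]
[22] read 'c'  n14⇒n12 (fail-walked)  emit P4@[22:22]
[23] read 'a'  n12⇒n5 (fail-walked)
[24] read 'c'  n5⇒n12 (fail-walked)  emit P4@[24:24]
[25] read 'a'  n12⇒n5 (fail-walked)
[26] read 'a'  n5⇒n6
[27] read 'a'  n6⇒n11  emit P3@[25:27]
[28] read 'c'  n11⇒n7 (fail-walked)  emit P4@[28:28]
[29] read 'b'  n7⇒n1 (fail-walked)
[30] read 'b'  n1⇒n2  emit P1@[29:30]
[31] read 'b'  n2⇒n2 (fail-walked)  emit P1@[30:31]
[32] read 'b'  n2⇒n2 (fail-walked)  emit P1@[31:32]
[33] read 'a'  n2⇒n3
[34] read 'b'  n3⇒n4  emit P0@[31:34],P6@[33:34]
[35] read 'c'  n4⇒n12 (fail-walked)  emit P4@[35:35]
[36] read 'b'  n12⇒n1 (fail-walked)
[37] read 'a'  n1⇒n13
[38] read 'a'  n13⇒n6 (fail-walked)
[39] read 'a'  n6⇒n11  emit P3@[37:39]
[40] read 'b'  n11⇒n17 (fail-walked)  emit P6@[39:40]
[41] read 'b'  n17⇒n2 (fail-walked)  emit P1@[40:41]
[42] read 'c'  n2⇒n12 (fail-walked)  emit P4@[42:42]
[43] read 'b'  n12⇒n1 (fail-walked)
[44] read 'c'  n1⇒n12 (fail-walked)  emit P4@[44:44]
[45] read 'c'  n12⇒n12 (fail-walked)  emit P4@[45:45]

Matches: [[2,4],[4,6],[5,1],[7,0],[7,6],[8,1],[9,1],[12,3],[13,3],[14,3],[15,3],[16,3],[17,6],[18,1],[19,1],[21,4],[22,4],[24,4],[27,3],[28,4],[30,1],[31,1],[32,1],[34,0],[34,6],[35,4],[39,3],[40,6],[41,1],[42,4],[44,4],[45,4]]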